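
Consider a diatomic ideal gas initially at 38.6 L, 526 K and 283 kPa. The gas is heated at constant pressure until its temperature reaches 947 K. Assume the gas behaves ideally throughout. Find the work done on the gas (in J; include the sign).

n = P₁V₁/(RT₁) = 283×38.6/(8.314×526) = 2.50 mol.
Isobaric: P stays 283 kPa; V/T = const ⇒ T₂ = 947 K, V₂ = 69.5 L.
W = PΔV = 283×(69.5−38.6) kPa·L = 8740 J.
Work done on the gas = −W_by = -8740 J.

-8740 J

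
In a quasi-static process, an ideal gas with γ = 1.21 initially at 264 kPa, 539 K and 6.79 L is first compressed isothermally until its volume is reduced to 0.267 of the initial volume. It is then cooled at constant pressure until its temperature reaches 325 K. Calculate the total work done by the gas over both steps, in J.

n = P₁V₁/(RT₁) = 264×6.79/(8.314×539) = 0.400 mol.
Step 1 — Isothermal: T stays 539 K; PV = const ⇒ V₂ = 1.81 L, P₂ = 989 kPa.
ΔU = 0 (ideal gas, T constant).
W = nRT ln(V₂/V₁) = 0.400×8.314×539×ln(0.267) = -2370 J.
Q = ΔU + W = -2370 J.
State after step 1: P = 989 kPa, V = 1.81 L, T = 539 K.
Step 2 — Isobaric: P stays 989 kPa; V/T = const ⇒ T₂ = 325 K, V₂ = 1.09 L.
W = PΔV = 989×(1.09−1.81) kPa·L = -712 J.
ΔU = nCvΔT = 0.400×39.6×(325−539) = -3390 J.
Q = ΔU + W = nCpΔT = -4100 J.
Net over both steps: W = -3080 J, Q = -6470 J, ΔU = -3390 J.

-3080 J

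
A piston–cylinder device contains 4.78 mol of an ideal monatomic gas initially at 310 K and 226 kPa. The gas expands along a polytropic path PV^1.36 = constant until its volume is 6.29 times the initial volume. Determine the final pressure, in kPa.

18.5 kPa

V₁ = nRT₁/P₁ = 4.78×8.314×310/226 = 54.5 L.
Polytropic n=1.36: T₂ = T₁(V₁/V₂)^(n−1) = 310×(0.159)^0.36 = 160 K; P₂ = P₁(V₁/V₂)^n = 18.5 kPa.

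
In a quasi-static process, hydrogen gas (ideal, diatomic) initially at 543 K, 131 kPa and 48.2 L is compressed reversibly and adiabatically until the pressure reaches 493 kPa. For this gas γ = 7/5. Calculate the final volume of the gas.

Adiabatic: T₂/T₁ = (P₂/P₁)^((γ−1)/γ) ⇒ T₂ = 543×(3.76)^0.286 = 793 K; V₂ = 18.7 L.

18.7 L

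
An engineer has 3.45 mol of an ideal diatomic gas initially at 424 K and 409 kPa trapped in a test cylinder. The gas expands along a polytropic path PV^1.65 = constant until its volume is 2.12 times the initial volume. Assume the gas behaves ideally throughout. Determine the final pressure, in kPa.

V₁ = nRT₁/P₁ = 3.45×8.314×424/409 = 29.7 L.
Polytropic n=1.65: T₂ = T₁(V₁/V₂)^(n−1) = 424×(0.472)^0.65 = 260 K; P₂ = P₁(V₁/V₂)^n = 118 kPa.

118 kPa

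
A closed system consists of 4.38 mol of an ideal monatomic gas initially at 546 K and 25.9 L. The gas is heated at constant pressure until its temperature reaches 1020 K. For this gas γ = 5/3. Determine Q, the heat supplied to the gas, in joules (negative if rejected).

43200 J

P₁ = nRT₁/V₁ = 4.38×8.314×546/25.9 = 768 kPa.
Isobaric: P stays 768 kPa; V/T = const ⇒ T₂ = 1020 K, V₂ = 48.4 L.
W = PΔV = 768×(48.4−25.9) kPa·L = 17300 J.
ΔU = nCvΔT = 4.38×12.5×(1020−546) = 25900 J.
Q = ΔU + W = nCpΔT = 43200 J.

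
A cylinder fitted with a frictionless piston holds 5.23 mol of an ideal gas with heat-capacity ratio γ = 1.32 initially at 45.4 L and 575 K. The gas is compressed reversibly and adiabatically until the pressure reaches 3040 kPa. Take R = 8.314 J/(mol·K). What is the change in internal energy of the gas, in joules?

P₁ = nRT₁/V₁ = 5.23×8.314×575/45.4 = 551 kPa.
Adiabatic: T₂/T₁ = (P₂/P₁)^((γ−1)/γ) ⇒ T₂ = 575×(5.52)^0.242 = 870 K; V₂ = 12.4 L.
For an ideal gas ΔU = nCvΔT with Cv = R/(γ−1) = 26.0 J/(mol·K).
ΔU = 5.23×26.0×(870−575) = 40100 J.

40100 J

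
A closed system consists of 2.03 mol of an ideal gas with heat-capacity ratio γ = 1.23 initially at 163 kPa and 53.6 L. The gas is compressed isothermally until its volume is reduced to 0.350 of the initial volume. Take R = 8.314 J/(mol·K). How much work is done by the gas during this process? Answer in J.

T₁ = P₁V₁/(nR) = 163×53.6/(2.03×8.314) = 518 K.
Isothermal: T stays 518 K; PV = const ⇒ V₂ = 18.8 L, P₂ = 466 kPa.
W = nRT ln(V₂/V₁) = 2.03×8.314×518×ln(0.350) = -9170 J.

-9170 J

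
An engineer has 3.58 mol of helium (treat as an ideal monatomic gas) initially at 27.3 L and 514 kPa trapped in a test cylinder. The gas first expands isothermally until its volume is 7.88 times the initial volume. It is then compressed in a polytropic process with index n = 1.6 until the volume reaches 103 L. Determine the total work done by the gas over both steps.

T₁ = P₁V₁/(nR) = 514×27.3/(3.58×8.314) = 471 K.
Step 1 — Isothermal: T stays 471 K; PV = const ⇒ V₂ = 215 L, P₂ = 65.2 kPa.
ΔU = 0 (ideal gas, T constant).
W = nRT ln(V₂/V₁) = 3.58×8.314×471×ln(7.88) = 29000 J.
Q = ΔU + W = 29000 J.
State after step 1: P = 65.2 kPa, V = 215 L, T = 471 K.
Step 2 — Polytropic n=1.6: T₂ = T₁(V₁/V₂)^(n−1) = 471×(2.09)^0.60 = 733 K; P₂ = P₁(V₁/V₂)^n = 212 kPa.
W = (P₁V₁−P₂V₂)/(n−1) = (65.2×215−212×103)/0.60 = -13000 J.
ΔU = nCvΔT = 3.58×12.5×(733−471) = 11700 J.
Q = ΔU + W = -1300 J.
Net over both steps: W = 16000 J, Q = 27700 J, ΔU = 11700 J.

16000 J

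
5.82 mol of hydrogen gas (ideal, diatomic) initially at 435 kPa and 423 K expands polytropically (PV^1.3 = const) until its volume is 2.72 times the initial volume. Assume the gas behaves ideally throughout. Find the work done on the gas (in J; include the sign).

V₁ = nRT₁/P₁ = 5.82×8.314×423/435 = 47.1 L.
Polytropic n=1.3: T₂ = T₁(V₁/V₂)^(n−1) = 423×(0.368)^0.30 = 313 K; P₂ = P₁(V₁/V₂)^n = 118 kPa.
W = (P₁V₁−P₂V₂)/(n−1) = (435×47.1−118×128)/0.30 = 17700 J.
Work done on the gas = −W_by = -17700 J.

-17700 J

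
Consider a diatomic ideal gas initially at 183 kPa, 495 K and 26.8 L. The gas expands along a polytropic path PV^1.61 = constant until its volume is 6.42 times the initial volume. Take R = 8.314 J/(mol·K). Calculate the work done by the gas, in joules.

5450 J

n = P₁V₁/(RT₁) = 183×26.8/(8.314×495) = 1.19 mol.
Polytropic n=1.61: T₂ = T₁(V₁/V₂)^(n−1) = 495×(0.156)^0.61 = 159 K; P₂ = P₁(V₁/V₂)^n = 9.17 kPa.
W = (P₁V₁−P₂V₂)/(n−1) = (183×26.8−9.17×172)/0.61 = 5450 J.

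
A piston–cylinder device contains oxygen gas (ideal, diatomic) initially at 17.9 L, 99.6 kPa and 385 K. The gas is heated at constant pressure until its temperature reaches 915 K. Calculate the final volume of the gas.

42.5 L

Isobaric: P stays 99.6 kPa; V/T = const ⇒ T₂ = 915 K, V₂ = 42.5 L.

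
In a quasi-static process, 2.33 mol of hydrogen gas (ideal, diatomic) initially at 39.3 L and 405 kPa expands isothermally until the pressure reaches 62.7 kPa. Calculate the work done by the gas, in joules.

T₁ = P₁V₁/(nR) = 405×39.3/(2.33×8.314) = 822 K.
Isothermal: T stays 822 K; PV = const ⇒ V₂ = 254 L, P₂ = 62.7 kPa.
W = nRT ln(V₂/V₁) = 2.33×8.314×822×ln(6.46) = 29700 J.

29700 J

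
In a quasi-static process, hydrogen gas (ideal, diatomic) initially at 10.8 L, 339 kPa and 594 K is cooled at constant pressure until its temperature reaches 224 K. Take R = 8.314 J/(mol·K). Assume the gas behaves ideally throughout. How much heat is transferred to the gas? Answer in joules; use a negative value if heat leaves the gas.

-7980 J

n = P₁V₁/(RT₁) = 339×10.8/(8.314×594) = 0.741 mol.
Isobaric: P stays 339 kPa; V/T = const ⇒ T₂ = 224 K, V₂ = 4.07 L.
W = PΔV = 339×(4.07−10.8) kPa·L = -2280 J.
ΔU = nCvΔT = 0.741×20.8×(224−594) = -5700 J.
Q = ΔU + W = nCpΔT = -7980 J.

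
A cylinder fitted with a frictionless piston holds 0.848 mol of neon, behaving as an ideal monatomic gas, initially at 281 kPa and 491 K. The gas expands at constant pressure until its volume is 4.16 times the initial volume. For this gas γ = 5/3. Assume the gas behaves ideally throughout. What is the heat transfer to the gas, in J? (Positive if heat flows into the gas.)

27300 J

V₁ = nRT₁/P₁ = 0.848×8.314×491/281 = 12.3 L.
Isobaric: P stays 281 kPa; V/T = const ⇒ T₂ = 2040 K, V₂ = 51.2 L.
W = PΔV = 281×(51.2−12.3) kPa·L = 10900 J.
ΔU = nCvΔT = 0.848×12.5×(2040−491) = 16400 J.
Q = ΔU + W = nCpΔT = 27300 J.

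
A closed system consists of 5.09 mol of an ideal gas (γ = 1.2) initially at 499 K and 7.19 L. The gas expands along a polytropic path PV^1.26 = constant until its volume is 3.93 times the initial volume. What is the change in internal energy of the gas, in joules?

-31600 J

P₁ = nRT₁/V₁ = 5.09×8.314×499/7.19 = 2940 kPa.
Polytropic n=1.26: T₂ = T₁(V₁/V₂)^(n−1) = 499×(0.254)^0.26 = 350 K; P₂ = P₁(V₁/V₂)^n = 524 kPa.
For an ideal gas ΔU = nCvΔT with Cv = R/(γ−1) = 41.6 J/(mol·K).
ΔU = 5.09×41.6×(350−499) = -31600 J.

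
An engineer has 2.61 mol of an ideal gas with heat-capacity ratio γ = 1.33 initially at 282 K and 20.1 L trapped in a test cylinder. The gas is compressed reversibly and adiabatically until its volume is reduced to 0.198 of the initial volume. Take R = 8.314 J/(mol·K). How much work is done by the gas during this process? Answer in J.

-13100 J

P₁ = nRT₁/V₁ = 2.61×8.314×282/20.1 = 304 kPa.
Adiabatic: TV^(γ−1) = const ⇒ T₂ = 282×(5.05)^0.330 = 481 K; PV^γ = const ⇒ P₂ = 2620 kPa.
ΔU = nCvΔT = 2.61×25.2×(481−282) = 13100 J.
Q = 0 for an adiabatic process, so W = −ΔU = -13100 J.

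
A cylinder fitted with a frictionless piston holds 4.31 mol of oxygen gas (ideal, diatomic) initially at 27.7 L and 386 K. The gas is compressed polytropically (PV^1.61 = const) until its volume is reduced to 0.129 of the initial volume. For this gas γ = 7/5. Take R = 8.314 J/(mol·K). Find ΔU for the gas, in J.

86000 J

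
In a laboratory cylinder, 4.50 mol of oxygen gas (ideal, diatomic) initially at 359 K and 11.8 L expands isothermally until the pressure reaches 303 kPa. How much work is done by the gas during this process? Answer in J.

17800 J

P₁ = nRT₁/V₁ = 4.50×8.314×359/11.8 = 1140 kPa.
Isothermal: T stays 359 K; PV = const ⇒ V₂ = 44.3 L, P₂ = 303 kPa.
W = nRT ln(V₂/V₁) = 4.50×8.314×359×ln(3.76) = 17800 J.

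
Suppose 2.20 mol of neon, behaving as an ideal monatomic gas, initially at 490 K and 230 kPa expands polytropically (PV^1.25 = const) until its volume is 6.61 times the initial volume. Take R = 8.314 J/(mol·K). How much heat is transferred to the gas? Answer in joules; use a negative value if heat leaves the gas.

V₁ = nRT₁/P₁ = 2.20×8.314×490/230 = 39.0 L.
Polytropic n=1.25: T₂ = T₁(V₁/V₂)^(n−1) = 490×(0.151)^0.25 = 306 K; P₂ = P₁(V₁/V₂)^n = 21.7 kPa.
W = (P₁V₁−P₂V₂)/(n−1) = (230×39.0−21.7×258)/0.25 = 13500 J.
ΔU = nCvΔT = 2.20×12.5×(306−490) = -5060 J.
Q = ΔU + W = 8430 J.

8430 J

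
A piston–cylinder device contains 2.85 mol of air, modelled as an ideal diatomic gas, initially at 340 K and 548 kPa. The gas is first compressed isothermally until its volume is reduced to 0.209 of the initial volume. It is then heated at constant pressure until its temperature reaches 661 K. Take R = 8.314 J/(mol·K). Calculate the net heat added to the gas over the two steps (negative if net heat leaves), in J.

14000 J

V₁ = nRT₁/P₁ = 2.85×8.314×340/548 = 14.7 L.
Step 1 — Isothermal: T stays 340 K; PV = const ⇒ V₂ = 3.07 L, P₂ = 2620 kPa.
ΔU = 0 (ideal gas, T constant).
W = nRT ln(V₂/V₁) = 2.85×8.314×340×ln(0.209) = -12600 J.
Q = ΔU + W = -12600 J.
State after step 1: P = 2620 kPa, V = 3.07 L, T = 340 K.
Step 2 — Isobaric: P stays 2620 kPa; V/T = const ⇒ T₂ = 661 K, V₂ = 5.97 L.
W = PΔV = 2620×(5.97−3.07) kPa·L = 7610 J.
ΔU = nCvΔT = 2.85×20.8×(661−340) = 19000 J.
Q = ΔU + W = nCpΔT = 26600 J.
Net over both steps: W = -5010 J, Q = 14000 J, ΔU = 19000 J.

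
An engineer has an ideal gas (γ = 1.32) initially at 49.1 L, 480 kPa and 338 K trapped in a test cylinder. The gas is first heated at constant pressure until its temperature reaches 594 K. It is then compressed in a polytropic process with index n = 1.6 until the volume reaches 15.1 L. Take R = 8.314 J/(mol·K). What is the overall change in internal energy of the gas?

295000 J

n = P₁V₁/(RT₁) = 480×49.1/(8.314×338) = 8.39 mol.
Step 1 — Isobaric: P stays 480 kPa; V/T = const ⇒ T₂ = 594 K, V₂ = 86.3 L.
W = PΔV = 480×(86.3−49.1) kPa·L = 17900 J.
ΔU = nCvΔT = 8.39×26.0×(594−338) = 55800 J.
Q = ΔU + W = nCpΔT = 73600 J.
State after step 1: P = 480 kPa, V = 86.3 L, T = 594 K.
Step 2 — Polytropic n=1.6: T₂ = T₁(V₁/V₂)^(n−1) = 594×(5.71)^0.60 = 1690 K; P₂ = P₁(V₁/V₂)^n = 7810 kPa.
W = (P₁V₁−P₂V₂)/(n−1) = (480×86.3−7810×15.1)/0.60 = -127000 J.
ΔU = nCvΔT = 8.39×26.0×(1690−594) = 239000 J.
Q = ΔU + W = 111000 J.
Net over both steps: W = -110000 J, Q = 185000 J, ΔU = 295000 J.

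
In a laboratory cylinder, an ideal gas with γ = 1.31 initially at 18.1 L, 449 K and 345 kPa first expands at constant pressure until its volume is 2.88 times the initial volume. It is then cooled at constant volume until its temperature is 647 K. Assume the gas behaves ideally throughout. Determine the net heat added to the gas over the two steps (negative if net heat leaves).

n = P₁V₁/(RT₁) = 345×18.1/(8.314×449) = 1.67 mol.
Step 1 — Isobaric: P stays 345 kPa; V/T = const ⇒ T₂ = 1290 K, V₂ = 52.1 L.
W = PΔV = 345×(52.1−18.1) kPa·L = 11700 J.
ΔU = nCvΔT = 1.67×26.8×(1290−449) = 37900 J.
Q = ΔU + W = nCpΔT = 49600 J.
State after step 1: P = 345 kPa, V = 52.1 L, T = 1290 K.
Step 2 — Isochoric: V stays 52.1 L; P/T = const ⇒ T₂ = 647 K, P₂ = 173 kPa.
W = 0 (no volume change).
ΔU = nCvΔT = 1.67×26.8×(647−1290) = -29000 J.
Q = ΔU = -29000 J.
Net over both steps: W = 11700 J, Q = 20600 J, ΔU = 8880 J.

20600 J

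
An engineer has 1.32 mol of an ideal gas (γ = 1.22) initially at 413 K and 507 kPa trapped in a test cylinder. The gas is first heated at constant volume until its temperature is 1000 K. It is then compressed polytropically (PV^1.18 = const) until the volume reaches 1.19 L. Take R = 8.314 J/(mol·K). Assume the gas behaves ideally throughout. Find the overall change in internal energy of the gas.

51100 J

V₁ = nRT₁/P₁ = 1.32×8.314×413/507 = 8.94 L.
Step 1 — Isochoric: V stays 8.94 L; P/T = const ⇒ T₂ = 1000 K, P₂ = 1230 kPa.
W = 0 (no volume change).
ΔU = nCvΔT = 1.32×37.8×(1000−413) = 29300 J.
Q = ΔU = 29300 J.
State after step 1: P = 1230 kPa, V = 8.94 L, T = 1000 K.
Step 2 — Polytropic n=1.18: T₂ = T₁(V₁/V₂)^(n−1) = 1000×(7.51)^0.18 = 1440 K; P₂ = P₁(V₁/V₂)^n = 13300 kPa.
W = (P₁V₁−P₂V₂)/(n−1) = (1230×8.94−13300×1.19)/0.18 = -26700 J.
ΔU = nCvΔT = 1.32×37.8×(1440−1000) = 21800 J.
Q = ΔU + W = -4850 J.
Net over both steps: W = -26700 J, Q = 24400 J, ΔU = 51100 J.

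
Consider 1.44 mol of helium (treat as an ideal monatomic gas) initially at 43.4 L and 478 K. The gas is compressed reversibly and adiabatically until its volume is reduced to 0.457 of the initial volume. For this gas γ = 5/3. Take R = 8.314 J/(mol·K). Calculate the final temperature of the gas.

806 K

P₁ = nRT₁/V₁ = 1.44×8.314×478/43.4 = 132 kPa.
Adiabatic: TV^(γ−1) = const ⇒ T₂ = 478×(2.19)^0.667 = 806 K; PV^γ = const ⇒ P₂ = 486 kPa.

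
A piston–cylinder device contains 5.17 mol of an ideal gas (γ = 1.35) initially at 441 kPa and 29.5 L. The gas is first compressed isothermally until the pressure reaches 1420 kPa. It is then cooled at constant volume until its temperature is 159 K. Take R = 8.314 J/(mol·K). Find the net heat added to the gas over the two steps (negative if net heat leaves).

-32900 J

T₁ = P₁V₁/(nR) = 441×29.5/(5.17×8.314) = 303 K.
Step 1 — Isothermal: T stays 303 K; PV = const ⇒ V₂ = 9.16 L, P₂ = 1420 kPa.
ΔU = 0 (ideal gas, T constant).
W = nRT ln(V₂/V₁) = 5.17×8.314×303×ln(0.311) = -15200 J.
Q = ΔU + W = -15200 J.
State after step 1: P = 1420 kPa, V = 9.16 L, T = 303 K.
Step 2 — Isochoric: V stays 9.16 L; P/T = const ⇒ T₂ = 159 K, P₂ = 746 kPa.
W = 0 (no volume change).
ΔU = nCvΔT = 5.17×23.8×(159−303) = -17600 J.
Q = ΔU = -17600 J.
Net over both steps: W = -15200 J, Q = -32900 J, ΔU = -17600 J.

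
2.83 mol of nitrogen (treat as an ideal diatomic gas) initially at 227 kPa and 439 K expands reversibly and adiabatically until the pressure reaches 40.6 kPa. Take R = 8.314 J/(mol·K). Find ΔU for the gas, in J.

V₁ = nRT₁/P₁ = 2.83×8.314×439/227 = 45.5 L.
Adiabatic: T₂/T₁ = (P₂/P₁)^((γ−1)/γ) ⇒ T₂ = 439×(0.179)^0.286 = 268 K; V₂ = 156 L.
For an ideal gas ΔU = nCvΔT with Cv = (5/2)R = 20.8 J/(mol·K).
ΔU = 2.83×20.8×(268−439) = -10000 J.

-10000 J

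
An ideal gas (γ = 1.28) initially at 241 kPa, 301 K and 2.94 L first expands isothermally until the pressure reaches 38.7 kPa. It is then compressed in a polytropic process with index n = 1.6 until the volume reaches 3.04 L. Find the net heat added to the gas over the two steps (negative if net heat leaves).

3910 J

n = P₁V₁/(RT₁) = 241×2.94/(8.314×301) = 0.283 mol.
Step 1 — Isothermal: T stays 301 K; PV = const ⇒ V₂ = 18.3 L, P₂ = 38.7 kPa.
ΔU = 0 (ideal gas, T constant).
W = nRT ln(V₂/V₁) = 0.283×8.314×301×ln(6.23) = 1300 J.
Q = ΔU + W = 1300 J.
State after step 1: P = 38.7 kPa, V = 18.3 L, T = 301 K.
Step 2 — Polytropic n=1.6: T₂ = T₁(V₁/V₂)^(n−1) = 301×(6.02)^0.60 = 884 K; P₂ = P₁(V₁/V₂)^n = 684 kPa.
W = (P₁V₁−P₂V₂)/(n−1) = (38.7×18.3−684×3.04)/0.60 = -2290 J.
ΔU = nCvΔT = 0.283×29.7×(884−301) = 4900 J.
Q = ΔU + W = 2610 J.
Net over both steps: W = -991 J, Q = 3910 J, ΔU = 4900 J.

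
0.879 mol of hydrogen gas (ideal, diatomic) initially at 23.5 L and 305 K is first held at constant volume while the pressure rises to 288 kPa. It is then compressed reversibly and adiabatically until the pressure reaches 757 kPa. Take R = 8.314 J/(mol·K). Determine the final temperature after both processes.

P₁ = nRT₁/V₁ = 0.879×8.314×305/23.5 = 94.8 kPa.
Step 1 — Isochoric: V stays 23.5 L; P/T = const ⇒ T₂ = 926 K, P₂ = 288 kPa.
W = 0 (no volume change).
ΔU = nCvΔT = 0.879×20.8×(926−305) = 11300 J.
Q = ΔU = 11300 J.
State after step 1: P = 288 kPa, V = 23.5 L, T = 926 K.
Step 2 — Adiabatic: T₂/T₁ = (P₂/P₁)^((γ−1)/γ) ⇒ T₂ = 926×(2.63)^0.286 = 1220 K; V₂ = 11.8 L.
ΔU = nCvΔT = 0.879×20.8×(1220−926) = 5380 J.
Q = 0 for an adiabatic process, so W = −ΔU = -5380 J.
Net over both steps: W = -5380 J, Q = 11300 J, ΔU = 16700 J.

1220 K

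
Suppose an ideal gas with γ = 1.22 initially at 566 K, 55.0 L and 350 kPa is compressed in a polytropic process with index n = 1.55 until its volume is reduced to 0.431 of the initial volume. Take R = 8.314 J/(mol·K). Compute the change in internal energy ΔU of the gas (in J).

n = P₁V₁/(RT₁) = 350×55.0/(8.314×566) = 4.09 mol.
Polytropic n=1.55: T₂ = T₁(V₁/V₂)^(n−1) = 566×(2.32)^0.55 = 899 K; P₂ = P₁(V₁/V₂)^n = 1290 kPa.
For an ideal gas ΔU = nCvΔT with Cv = R/(γ−1) = 37.8 J/(mol·K).
ΔU = 4.09×37.8×(899−566) = 51500 J.

51500 J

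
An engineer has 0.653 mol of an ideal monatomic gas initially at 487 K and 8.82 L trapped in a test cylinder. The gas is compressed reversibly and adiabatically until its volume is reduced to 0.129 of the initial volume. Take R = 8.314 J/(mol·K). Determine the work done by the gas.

-11600 J

P₁ = nRT₁/V₁ = 0.653×8.314×487/8.82 = 300 kPa.
Adiabatic: TV^(γ−1) = const ⇒ T₂ = 487×(7.75)^0.667 = 1910 K; PV^γ = const ⇒ P₂ = 9100 kPa.
ΔU = nCvΔT = 0.653×12.5×(1910−487) = 11600 J.
Q = 0 for an adiabatic process, so W = −ΔU = -11600 J.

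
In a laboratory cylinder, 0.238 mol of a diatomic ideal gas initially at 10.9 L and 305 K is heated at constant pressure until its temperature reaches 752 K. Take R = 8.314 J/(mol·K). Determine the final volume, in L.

26.9 L

P₁ = nRT₁/V₁ = 0.238×8.314×305/10.9 = 55.4 kPa.
Isobaric: P stays 55.4 kPa; V/T = const ⇒ T₂ = 752 K, V₂ = 26.9 L.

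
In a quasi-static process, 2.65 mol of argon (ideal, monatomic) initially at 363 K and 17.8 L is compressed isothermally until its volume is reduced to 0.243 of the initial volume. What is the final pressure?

1850 kPa

P₁ = nRT₁/V₁ = 2.65×8.314×363/17.8 = 449 kPa.
Isothermal: T stays 363 K; PV = const ⇒ V₂ = 4.33 L, P₂ = 1850 kPa.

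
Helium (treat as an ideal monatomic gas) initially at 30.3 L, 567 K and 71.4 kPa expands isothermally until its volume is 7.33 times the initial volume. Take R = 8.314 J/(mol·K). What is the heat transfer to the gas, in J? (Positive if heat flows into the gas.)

4310 J

n = P₁V₁/(RT₁) = 71.4×30.3/(8.314×567) = 0.459 mol.
Isothermal: T stays 567 K; PV = const ⇒ V₂ = 222 L, P₂ = 9.74 kPa.
ΔU = 0 (ideal gas, T constant).
W = nRT ln(V₂/V₁) = 0.459×8.314×567×ln(7.33) = 4310 J.
Q = ΔU + W = 4310 J.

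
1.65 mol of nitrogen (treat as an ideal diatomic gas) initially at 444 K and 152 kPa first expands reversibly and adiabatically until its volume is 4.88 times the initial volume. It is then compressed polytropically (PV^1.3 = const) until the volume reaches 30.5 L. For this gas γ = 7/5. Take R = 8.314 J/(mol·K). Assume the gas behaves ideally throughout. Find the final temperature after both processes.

411 K

V₁ = nRT₁/P₁ = 1.65×8.314×444/152 = 40.1 L.
Step 1 — Adiabatic: TV^(γ−1) = const ⇒ T₂ = 444×(0.205)^0.400 = 236 K; PV^γ = const ⇒ P₂ = 16.5 kPa.
ΔU = nCvΔT = 1.65×20.8×(236−444) = -7150 J.
Q = 0 for an adiabatic process, so W = −ΔU = 7150 J.
State after step 1: P = 16.5 kPa, V = 196 L, T = 236 K.
Step 2 — Polytropic n=1.3: T₂ = T₁(V₁/V₂)^(n−1) = 236×(6.41)^0.30 = 411 K; P₂ = P₁(V₁/V₂)^n = 185 kPa.
W = (P₁V₁−P₂V₂)/(n−1) = (16.5×196−185×30.5)/0.30 = -8040 J.
ΔU = nCvΔT = 1.65×20.8×(411−236) = 6030 J.
Q = ΔU + W = -2010 J.
Net over both steps: W = -886 J, Q = -2010 J, ΔU = -1120 J.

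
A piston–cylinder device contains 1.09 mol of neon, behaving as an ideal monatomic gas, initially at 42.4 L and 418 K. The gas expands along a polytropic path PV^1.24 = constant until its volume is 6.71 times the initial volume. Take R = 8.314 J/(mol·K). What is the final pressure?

8.43 kPa

P₁ = nRT₁/V₁ = 1.09×8.314×418/42.4 = 89.3 kPa.
Polytropic n=1.24: T₂ = T₁(V₁/V₂)^(n−1) = 418×(0.149)^0.24 = 265 K; P₂ = P₁(V₁/V₂)^n = 8.43 kPa.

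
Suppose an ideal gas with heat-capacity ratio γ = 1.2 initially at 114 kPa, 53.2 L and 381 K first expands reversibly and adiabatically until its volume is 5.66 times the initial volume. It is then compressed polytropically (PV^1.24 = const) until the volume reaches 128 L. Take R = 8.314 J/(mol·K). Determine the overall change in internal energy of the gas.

n = P₁V₁/(RT₁) = 114×53.2/(8.314×381) = 1.91 mol.
Step 1 — Adiabatic: TV^(γ−1) = const ⇒ T₂ = 381×(0.177)^0.200 = 269 K; PV^γ = const ⇒ P₂ = 14.2 kPa.
ΔU = nCvΔT = 1.91×41.6×(269−381) = -8880 J.
Q = 0 for an adiabatic process, so W = −ΔU = 8880 J.
State after step 1: P = 14.2 kPa, V = 301 L, T = 269 K.
Step 2 — Polytropic n=1.24: T₂ = T₁(V₁/V₂)^(n−1) = 269×(2.35)^0.24 = 331 K; P₂ = P₁(V₁/V₂)^n = 41.1 kPa.
W = (P₁V₁−P₂V₂)/(n−1) = (14.2×301−41.1×128)/0.24 = -4070 J.
ΔU = nCvΔT = 1.91×41.6×(331−269) = 4890 J.
Q = ΔU + W = 814 J.
Net over both steps: W = 4810 J, Q = 814 J, ΔU = -4000 J.

-4000 J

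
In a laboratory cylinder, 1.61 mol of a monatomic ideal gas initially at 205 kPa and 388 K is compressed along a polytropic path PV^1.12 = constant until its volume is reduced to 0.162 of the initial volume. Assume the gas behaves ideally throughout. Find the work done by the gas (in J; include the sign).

-10600 J

V₁ = nRT₁/P₁ = 1.61×8.314×388/205 = 25.3 L.
Polytropic n=1.12: T₂ = T₁(V₁/V₂)^(n−1) = 388×(6.17)^0.12 = 483 K; P₂ = P₁(V₁/V₂)^n = 1570 kPa.
W = (P₁V₁−P₂V₂)/(n−1) = (205×25.3−1570×4.10)/0.12 = -10600 J.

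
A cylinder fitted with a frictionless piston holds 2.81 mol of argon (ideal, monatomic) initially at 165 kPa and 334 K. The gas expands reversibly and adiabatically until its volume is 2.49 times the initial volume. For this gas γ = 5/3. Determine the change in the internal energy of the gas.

-5330 J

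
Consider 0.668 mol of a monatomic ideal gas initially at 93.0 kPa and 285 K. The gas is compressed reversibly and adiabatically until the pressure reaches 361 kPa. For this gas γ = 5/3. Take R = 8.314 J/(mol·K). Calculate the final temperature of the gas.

V₁ = nRT₁/P₁ = 0.668×8.314×285/93.0 = 17.0 L.
Adiabatic: T₂/T₁ = (P₂/P₁)^((γ−1)/γ) ⇒ T₂ = 285×(3.88)^0.400 = 490 K; V₂ = 7.54 L.

490 K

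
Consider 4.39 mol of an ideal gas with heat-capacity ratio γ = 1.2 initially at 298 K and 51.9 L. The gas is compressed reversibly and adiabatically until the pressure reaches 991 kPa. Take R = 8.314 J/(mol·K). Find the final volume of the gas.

P₁ = nRT₁/V₁ = 4.39×8.314×298/51.9 = 210 kPa.
Adiabatic: T₂/T₁ = (P₂/P₁)^((γ−1)/γ) ⇒ T₂ = 298×(4.73)^0.167 = 386 K; V₂ = 14.2 L.

14.2 L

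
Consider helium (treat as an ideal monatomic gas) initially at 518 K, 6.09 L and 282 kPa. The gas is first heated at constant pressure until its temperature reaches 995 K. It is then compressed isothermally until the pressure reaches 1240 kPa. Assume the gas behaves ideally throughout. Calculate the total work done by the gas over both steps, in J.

-3300 J

n = P₁V₁/(RT₁) = 282×6.09/(8.314×518) = 0.399 mol.
Step 1 — Isobaric: P stays 282 kPa; V/T = const ⇒ T₂ = 995 K, V₂ = 11.7 L.
W = PΔV = 282×(11.7−6.09) kPa·L = 1580 J.
ΔU = nCvΔT = 0.399×12.5×(995−518) = 2370 J.
Q = ΔU + W = nCpΔT = 3950 J.
State after step 1: P = 282 kPa, V = 11.7 L, T = 995 K.
Step 2 — Isothermal: T stays 995 K; PV = const ⇒ V₂ = 2.66 L, P₂ = 1240 kPa.
ΔU = 0 (ideal gas, T constant).
W = nRT ln(V₂/V₁) = 0.399×8.314×995×ln(0.227) = -4890 J.
Q = ΔU + W = -4890 J.
Net over both steps: W = -3300 J, Q = -932 J, ΔU = 2370 J.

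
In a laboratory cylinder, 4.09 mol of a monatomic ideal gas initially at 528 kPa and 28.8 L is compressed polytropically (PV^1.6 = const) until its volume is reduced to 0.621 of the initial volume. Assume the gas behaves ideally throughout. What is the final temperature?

595 K

T₁ = P₁V₁/(nR) = 528×28.8/(4.09×8.314) = 447 K.
Polytropic n=1.6: T₂ = T₁(V₁/V₂)^(n−1) = 447×(1.61)^0.60 = 595 K; P₂ = P₁(V₁/V₂)^n = 1130 kPa.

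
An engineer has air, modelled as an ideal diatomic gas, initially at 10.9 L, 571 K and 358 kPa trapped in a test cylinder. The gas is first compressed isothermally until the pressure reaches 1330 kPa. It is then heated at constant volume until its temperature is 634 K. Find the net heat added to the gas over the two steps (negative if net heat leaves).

-4040 J

n = P₁V₁/(RT₁) = 358×10.9/(8.314×571) = 0.822 mol.
Step 1 — Isothermal: T stays 571 K; PV = const ⇒ V₂ = 2.93 L, P₂ = 1330 kPa.
ΔU = 0 (ideal gas, T constant).
W = nRT ln(V₂/V₁) = 0.822×8.314×571×ln(0.269) = -5120 J.
Q = ΔU + W = -5120 J.
State after step 1: P = 1330 kPa, V = 2.93 L, T = 571 K.
Step 2 — Isochoric: V stays 2.93 L; P/T = const ⇒ T₂ = 634 K, P₂ = 1480 kPa.
W = 0 (no volume change).
ΔU = nCvΔT = 0.822×20.8×(634−571) = 1080 J.
Q = ΔU = 1080 J.
Net over both steps: W = -5120 J, Q = -4040 J, ΔU = 1080 J.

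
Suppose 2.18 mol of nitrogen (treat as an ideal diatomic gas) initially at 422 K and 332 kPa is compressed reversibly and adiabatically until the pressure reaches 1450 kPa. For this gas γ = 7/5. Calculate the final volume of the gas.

8.04 L

V₁ = nRT₁/P₁ = 2.18×8.314×422/332 = 23.0 L.
Adiabatic: T₂/T₁ = (P₂/P₁)^((γ−1)/γ) ⇒ T₂ = 422×(4.37)^0.286 = 643 K; V₂ = 8.04 L.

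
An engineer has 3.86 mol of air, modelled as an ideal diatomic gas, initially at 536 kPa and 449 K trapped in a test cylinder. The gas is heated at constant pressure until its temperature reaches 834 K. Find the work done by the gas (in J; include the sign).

V₁ = nRT₁/P₁ = 3.86×8.314×449/536 = 26.9 L.
Isobaric: P stays 536 kPa; V/T = const ⇒ T₂ = 834 K, V₂ = 49.9 L.
W = PΔV = 536×(49.9−26.9) kPa·L = 12400 J.

12400 J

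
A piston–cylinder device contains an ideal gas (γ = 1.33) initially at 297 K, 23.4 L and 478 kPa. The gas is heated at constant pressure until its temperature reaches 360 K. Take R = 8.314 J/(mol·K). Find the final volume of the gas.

28.4 L

Isobaric: P stays 478 kPa; V/T = const ⇒ T₂ = 360 K, V₂ = 28.4 L.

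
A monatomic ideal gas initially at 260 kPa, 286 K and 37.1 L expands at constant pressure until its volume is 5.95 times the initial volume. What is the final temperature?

Isobaric: P stays 260 kPa; V/T = const ⇒ T₂ = 1700 K, V₂ = 221 L.

1700 K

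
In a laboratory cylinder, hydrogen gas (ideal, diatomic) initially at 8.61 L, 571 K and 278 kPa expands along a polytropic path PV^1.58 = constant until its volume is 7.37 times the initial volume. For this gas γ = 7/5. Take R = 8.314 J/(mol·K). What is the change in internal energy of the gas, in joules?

n = P₁V₁/(RT₁) = 278×8.61/(8.314×571) = 0.504 mol.
Polytropic n=1.58: T₂ = T₁(V₁/V₂)^(n−1) = 571×(0.136)^0.58 = 179 K; P₂ = P₁(V₁/V₂)^n = 11.8 kPa.
For an ideal gas ΔU = nCvΔT with Cv = (5/2)R = 20.8 J/(mol·K).
ΔU = 0.504×20.8×(179−571) = -4110 J.

-4110 J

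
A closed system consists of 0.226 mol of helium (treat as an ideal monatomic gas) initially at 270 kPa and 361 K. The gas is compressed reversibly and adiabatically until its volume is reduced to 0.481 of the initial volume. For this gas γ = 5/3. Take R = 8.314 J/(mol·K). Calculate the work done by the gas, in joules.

-640 J

V₁ = nRT₁/P₁ = 0.226×8.314×361/270 = 2.51 L.
Adiabatic: TV^(γ−1) = const ⇒ T₂ = 361×(2.08)^0.667 = 588 K; PV^γ = const ⇒ P₂ = 914 kPa.
ΔU = nCvΔT = 0.226×12.5×(588−361) = 640 J.
Q = 0 for an adiabatic process, so W = −ΔU = -640 J.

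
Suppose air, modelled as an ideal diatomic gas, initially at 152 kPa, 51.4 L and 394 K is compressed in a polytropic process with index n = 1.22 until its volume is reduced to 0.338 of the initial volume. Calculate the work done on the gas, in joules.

9570 J

n = P₁V₁/(RT₁) = 152×51.4/(8.314×394) = 2.39 mol.
Polytropic n=1.22: T₂ = T₁(V₁/V₂)^(n−1) = 394×(2.96)^0.22 = 500 K; P₂ = P₁(V₁/V₂)^n = 571 kPa.
W = (P₁V₁−P₂V₂)/(n−1) = (152×51.4−571×17.4)/0.22 = -9570 J.
Work done on the gas = −W_by = 9570 J.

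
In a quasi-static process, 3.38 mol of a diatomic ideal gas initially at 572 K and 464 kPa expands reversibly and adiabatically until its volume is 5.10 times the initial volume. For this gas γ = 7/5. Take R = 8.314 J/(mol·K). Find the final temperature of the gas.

298 K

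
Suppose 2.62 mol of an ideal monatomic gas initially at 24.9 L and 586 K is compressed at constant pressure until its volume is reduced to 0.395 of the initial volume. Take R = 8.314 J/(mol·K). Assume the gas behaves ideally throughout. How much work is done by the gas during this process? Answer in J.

-7720 J

P₁ = nRT₁/V₁ = 2.62×8.314×586/24.9 = 513 kPa.
Isobaric: P stays 513 kPa; V/T = const ⇒ T₂ = 231 K, V₂ = 9.84 L.
W = PΔV = 513×(9.84−24.9) kPa·L = -7720 J.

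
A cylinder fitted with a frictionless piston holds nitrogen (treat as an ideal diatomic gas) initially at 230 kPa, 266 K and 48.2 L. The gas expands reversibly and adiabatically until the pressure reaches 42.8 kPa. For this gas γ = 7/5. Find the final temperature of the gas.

165 K

Adiabatic: T₂/T₁ = (P₂/P₁)^((γ−1)/γ) ⇒ T₂ = 266×(0.186)^0.286 = 165 K; V₂ = 160 L.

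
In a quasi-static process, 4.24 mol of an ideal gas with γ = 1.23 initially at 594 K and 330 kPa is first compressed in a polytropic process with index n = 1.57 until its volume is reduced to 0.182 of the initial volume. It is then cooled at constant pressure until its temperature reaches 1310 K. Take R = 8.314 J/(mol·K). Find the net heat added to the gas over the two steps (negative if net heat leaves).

V₁ = nRT₁/P₁ = 4.24×8.314×594/330 = 63.5 L.
Step 1 — Polytropic n=1.57: T₂ = T₁(V₁/V₂)^(n−1) = 594×(5.49)^0.57 = 1570 K; P₂ = P₁(V₁/V₂)^n = 4790 kPa.
W = (P₁V₁−P₂V₂)/(n−1) = (330×63.5−4790×11.5)/0.57 = -60300 J.
ΔU = nCvΔT = 4.24×36.1×(1570−594) = 149000 J.
Q = ΔU + W = 89100 J.
State after step 1: P = 4790 kPa, V = 11.5 L, T = 1570 K.
Step 2 — Isobaric: P stays 4790 kPa; V/T = const ⇒ T₂ = 1310 K, V₂ = 9.64 L.
W = PΔV = 4790×(9.64−11.5) kPa·L = -9120 J.
ΔU = nCvΔT = 4.24×36.1×(1310−1570) = -39700 J.
Q = ΔU + W = nCpΔT = -48800 J.
Net over both steps: W = -69400 J, Q = 40300 J, ΔU = 110000 J.

40300 J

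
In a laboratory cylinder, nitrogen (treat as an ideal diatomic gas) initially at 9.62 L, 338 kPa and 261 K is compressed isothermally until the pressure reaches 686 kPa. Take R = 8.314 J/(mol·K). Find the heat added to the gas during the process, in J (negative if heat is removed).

-2300 J

n = P₁V₁/(RT₁) = 338×9.62/(8.314×261) = 1.50 mol.
Isothermal: T stays 261 K; PV = const ⇒ V₂ = 4.74 L, P₂ = 686 kPa.
ΔU = 0 (ideal gas, T constant).
W = nRT ln(V₂/V₁) = 1.50×8.314×261×ln(0.493) = -2300 J.
Q = ΔU + W = -2300 J.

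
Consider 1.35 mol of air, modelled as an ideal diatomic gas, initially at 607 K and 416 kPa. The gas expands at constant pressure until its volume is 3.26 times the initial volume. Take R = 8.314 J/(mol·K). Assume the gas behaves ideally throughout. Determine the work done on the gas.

V₁ = nRT₁/P₁ = 1.35×8.314×607/416 = 16.4 L.
Isobaric: P stays 416 kPa; V/T = const ⇒ T₂ = 1980 K, V₂ = 53.4 L.
W = PΔV = 416×(53.4−16.4) kPa·L = 15400 J.
Work done on the gas = −W_by = -15400 J.

-15400 J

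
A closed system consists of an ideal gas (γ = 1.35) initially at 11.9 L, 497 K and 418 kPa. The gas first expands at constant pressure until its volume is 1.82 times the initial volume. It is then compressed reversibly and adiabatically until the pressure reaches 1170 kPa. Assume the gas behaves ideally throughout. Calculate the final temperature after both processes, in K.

n = P₁V₁/(RT₁) = 418×11.9/(8.314×497) = 1.20 mol.
Step 1 — Isobaric: P stays 418 kPa; V/T = const ⇒ T₂ = 905 K, V₂ = 21.7 L.
W = PΔV = 418×(21.7−11.9) kPa·L = 4080 J.
ΔU = nCvΔT = 1.20×23.8×(905−497) = 11700 J.
Q = ΔU + W = nCpΔT = 15700 J.
State after step 1: P = 418 kPa, V = 21.7 L, T = 905 K.
Step 2 — Adiabatic: T₂/T₁ = (P₂/P₁)^((γ−1)/γ) ⇒ T₂ = 905×(2.80)^0.259 = 1180 K; V₂ = 10.1 L.
ΔU = nCvΔT = 1.20×23.8×(1180−905) = 7910 J.
Q = 0 for an adiabatic process, so W = −ΔU = -7910 J.
Net over both steps: W = -3830 J, Q = 15700 J, ΔU = 19600 J.

1180 K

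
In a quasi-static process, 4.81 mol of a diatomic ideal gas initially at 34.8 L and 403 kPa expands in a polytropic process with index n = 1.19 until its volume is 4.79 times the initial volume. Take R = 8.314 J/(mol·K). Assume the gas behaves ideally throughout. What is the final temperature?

260 K

T₁ = P₁V₁/(nR) = 403×34.8/(4.81×8.314) = 351 K.
Polytropic n=1.19: T₂ = T₁(V₁/V₂)^(n−1) = 351×(0.209)^0.19 = 260 K; P₂ = P₁(V₁/V₂)^n = 62.5 kPa.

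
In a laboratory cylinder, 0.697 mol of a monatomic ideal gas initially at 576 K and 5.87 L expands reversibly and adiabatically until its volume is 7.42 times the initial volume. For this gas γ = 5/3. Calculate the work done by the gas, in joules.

P₁ = nRT₁/V₁ = 0.697×8.314×576/5.87 = 569 kPa.
Adiabatic: TV^(γ−1) = const ⇒ T₂ = 576×(0.135)^0.667 = 151 K; PV^γ = const ⇒ P₂ = 20.1 kPa.
ΔU = nCvΔT = 0.697×12.5×(151−576) = -3690 J.
Q = 0 for an adiabatic process, so W = −ΔU = 3690 J.

3690 J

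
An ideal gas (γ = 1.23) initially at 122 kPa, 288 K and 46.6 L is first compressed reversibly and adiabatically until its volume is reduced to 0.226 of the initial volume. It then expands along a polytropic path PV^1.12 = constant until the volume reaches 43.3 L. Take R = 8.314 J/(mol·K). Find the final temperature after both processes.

342 K

n = P₁V₁/(RT₁) = 122×46.6/(8.314×288) = 2.37 mol.
Step 1 — Adiabatic: TV^(γ−1) = const ⇒ T₂ = 288×(4.42)^0.230 = 405 K; PV^γ = const ⇒ P₂ = 760 kPa.
ΔU = nCvΔT = 2.37×36.1×(405−288) = 10100 J.
Q = 0 for an adiabatic process, so W = −ΔU = -10100 J.
State after step 1: P = 760 kPa, V = 10.5 L, T = 405 K.
Step 2 — Polytropic n=1.12: T₂ = T₁(V₁/V₂)^(n−1) = 405×(0.243)^0.12 = 342 K; P₂ = P₁(V₁/V₂)^n = 156 kPa.
W = (P₁V₁−P₂V₂)/(n−1) = (760×10.5−156×43.3)/0.12 = 10400 J.
ΔU = nCvΔT = 2.37×36.1×(342−405) = -5430 J.
Q = ΔU + W = 4980 J.
Net over both steps: W = 327 J, Q = 4980 J, ΔU = 4650 J.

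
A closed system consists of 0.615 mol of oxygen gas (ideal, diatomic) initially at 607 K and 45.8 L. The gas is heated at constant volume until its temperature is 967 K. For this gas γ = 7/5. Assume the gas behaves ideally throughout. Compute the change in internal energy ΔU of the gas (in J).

P₁ = nRT₁/V₁ = 0.615×8.314×607/45.8 = 67.8 kPa.
Isochoric: V stays 45.8 L; P/T = const ⇒ T₂ = 967 K, P₂ = 108 kPa.
For an ideal gas ΔU = nCvΔT with Cv = (5/2)R = 20.8 J/(mol·K).
ΔU = 0.615×20.8×(967−607) = 4600 J.

4600 J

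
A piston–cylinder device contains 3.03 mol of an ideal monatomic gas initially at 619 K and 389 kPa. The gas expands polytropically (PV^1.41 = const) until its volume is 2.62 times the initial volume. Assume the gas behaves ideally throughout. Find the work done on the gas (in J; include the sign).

-12400 J

V₁ = nRT₁/P₁ = 3.03×8.314×619/389 = 40.1 L.
Polytropic n=1.41: T₂ = T₁(V₁/V₂)^(n−1) = 619×(0.382)^0.41 = 417 K; P₂ = P₁(V₁/V₂)^n = 100 kPa.
W = (P₁V₁−P₂V₂)/(n−1) = (389×40.1−100×105)/0.41 = 12400 J.
Work done on the gas = −W_by = -12400 J.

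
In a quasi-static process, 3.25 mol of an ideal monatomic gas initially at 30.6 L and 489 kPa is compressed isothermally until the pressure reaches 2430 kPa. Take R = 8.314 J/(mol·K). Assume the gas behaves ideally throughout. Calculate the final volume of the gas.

T₁ = P₁V₁/(nR) = 489×30.6/(3.25×8.314) = 554 K.
Isothermal: T stays 554 K; PV = const ⇒ V₂ = 6.16 L, P₂ = 2430 kPa.

6.16 L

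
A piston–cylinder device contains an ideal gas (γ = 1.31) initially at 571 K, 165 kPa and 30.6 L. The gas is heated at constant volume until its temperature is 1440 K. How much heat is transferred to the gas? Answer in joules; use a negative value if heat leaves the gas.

24800 J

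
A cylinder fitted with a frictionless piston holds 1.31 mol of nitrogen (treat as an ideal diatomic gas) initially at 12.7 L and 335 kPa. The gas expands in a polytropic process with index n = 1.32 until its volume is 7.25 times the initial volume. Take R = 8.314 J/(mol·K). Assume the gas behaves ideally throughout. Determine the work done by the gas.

T₁ = P₁V₁/(nR) = 335×12.7/(1.31×8.314) = 391 K.
Polytropic n=1.32: T₂ = T₁(V₁/V₂)^(n−1) = 391×(0.138)^0.32 = 207 K; P₂ = P₁(V₁/V₂)^n = 24.5 kPa.
W = (P₁V₁−P₂V₂)/(n−1) = (335×12.7−24.5×92.1)/0.32 = 6240 J.

6240 J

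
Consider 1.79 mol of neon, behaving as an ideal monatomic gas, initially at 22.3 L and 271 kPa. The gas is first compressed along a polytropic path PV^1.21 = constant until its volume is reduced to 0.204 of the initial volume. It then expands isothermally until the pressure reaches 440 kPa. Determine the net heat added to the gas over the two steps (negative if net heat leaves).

T₁ = P₁V₁/(nR) = 271×22.3/(1.79×8.314) = 406 K.
Step 1 — Polytropic n=1.21: T₂ = T₁(V₁/V₂)^(n−1) = 406×(4.90)^0.21 = 567 K; P₂ = P₁(V₁/V₂)^n = 1850 kPa.
W = (P₁V₁−P₂V₂)/(n−1) = (271×22.3−1850×4.55)/0.21 = -11400 J.
ΔU = nCvΔT = 1.79×12.5×(567−406) = 3590 J.
Q = ΔU + W = -7810 J.
State after step 1: P = 1850 kPa, V = 4.55 L, T = 567 K.
Step 2 — Isothermal: T stays 567 K; PV = const ⇒ V₂ = 19.2 L, P₂ = 440 kPa.
ΔU = 0 (ideal gas, T constant).
W = nRT ln(V₂/V₁) = 1.79×8.314×567×ln(4.22) = 12100 J.
Q = ΔU + W = 12100 J.
Net over both steps: W = 736 J, Q = 4330 J, ΔU = 3590 J.

4330 J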